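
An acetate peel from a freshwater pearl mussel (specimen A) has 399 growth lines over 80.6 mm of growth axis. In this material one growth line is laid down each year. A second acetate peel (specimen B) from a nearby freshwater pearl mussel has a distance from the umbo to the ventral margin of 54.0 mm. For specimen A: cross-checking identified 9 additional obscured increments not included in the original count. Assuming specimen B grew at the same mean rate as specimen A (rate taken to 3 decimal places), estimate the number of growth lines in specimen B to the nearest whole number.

Specimen A: after corrections the count is 399 + 9 = 408 growth lines.
A: Extension rate ≈ 80.6 / 408 = 0.198 mm/yr.
Specimen B: 54.0 mm / 0.198 mm per year = 272.73 years ≈ 273 growth lines.

273 growth lines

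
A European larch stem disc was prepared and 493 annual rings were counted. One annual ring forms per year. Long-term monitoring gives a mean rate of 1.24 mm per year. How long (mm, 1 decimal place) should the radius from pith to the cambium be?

493 years of growth are recorded.
Length ≈ 1.24 × 493 = 611.3 mm.

611.3 mm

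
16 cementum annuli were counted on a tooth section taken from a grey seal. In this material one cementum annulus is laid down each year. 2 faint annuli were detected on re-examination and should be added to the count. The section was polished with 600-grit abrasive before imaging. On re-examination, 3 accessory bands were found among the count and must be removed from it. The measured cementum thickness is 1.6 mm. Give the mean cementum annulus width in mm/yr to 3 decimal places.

After corrections the count is 16 − 3 + 2 = 15 cementum annuli.
Extension rate ≈ 1.6 / 15 = 0.107 mm/yr.

0.107 mm/yr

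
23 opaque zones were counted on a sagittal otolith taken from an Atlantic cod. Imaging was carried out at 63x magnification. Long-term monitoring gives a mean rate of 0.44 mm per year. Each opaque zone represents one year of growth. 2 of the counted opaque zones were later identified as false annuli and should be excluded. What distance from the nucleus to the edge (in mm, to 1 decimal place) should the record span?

9.2 mm

After corrections the count is 23 − 2 = 21 opaque zones.
Length ≈ 0.44 × 21 = 9.2 mm.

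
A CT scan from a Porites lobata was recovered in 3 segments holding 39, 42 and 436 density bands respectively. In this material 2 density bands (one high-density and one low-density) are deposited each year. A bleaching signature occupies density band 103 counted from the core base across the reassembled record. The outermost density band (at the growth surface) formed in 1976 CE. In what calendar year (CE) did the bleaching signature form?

1769 CE

Total density bands = 39 + 42 + 436 = 517.
The bleaching signature sits at density band 103 from the core base, so 517 − 103 = 414 density bands formed after it.
414 density bands at 2 per year is 414 / 2 = 207 years.
Counting back 207 years from 1976 CE places the bleaching signature in 1976 − 207 = 1769 CE.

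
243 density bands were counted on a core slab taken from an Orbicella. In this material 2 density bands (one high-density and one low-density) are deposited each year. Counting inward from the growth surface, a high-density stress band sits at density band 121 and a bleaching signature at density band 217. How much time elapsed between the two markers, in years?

Separation: 217 − 121 = 96 density bands.
96 density bands at 2 per year is 96 / 2 = 48 years.

48 yr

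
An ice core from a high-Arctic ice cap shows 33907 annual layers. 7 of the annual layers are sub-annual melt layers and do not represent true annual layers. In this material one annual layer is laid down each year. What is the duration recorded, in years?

33900 yr

After corrections the count is 33907 − 7 = 33900 annual layers.
With a one-to-one annual layer periodicity this is 33900 years.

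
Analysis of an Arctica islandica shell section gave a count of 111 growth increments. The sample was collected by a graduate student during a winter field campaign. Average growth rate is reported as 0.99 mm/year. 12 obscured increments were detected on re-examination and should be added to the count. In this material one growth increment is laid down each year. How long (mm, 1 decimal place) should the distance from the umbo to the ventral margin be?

121.8 mm

True growth increment count = 111 + 12 = 123.
123 years at 0.99 mm/year gives 0.99 × 123 = 121.8 mm.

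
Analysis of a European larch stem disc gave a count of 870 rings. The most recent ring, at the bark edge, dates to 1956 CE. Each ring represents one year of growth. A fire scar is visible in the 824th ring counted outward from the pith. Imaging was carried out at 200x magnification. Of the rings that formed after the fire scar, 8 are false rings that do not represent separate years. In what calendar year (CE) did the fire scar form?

870 − 824 = 46 rings lie beyond the fire scar toward the bark edge.
46 − 8 false = 38 true rings after the fire scar.
1956 − 38 = 1918 CE.

1918 CE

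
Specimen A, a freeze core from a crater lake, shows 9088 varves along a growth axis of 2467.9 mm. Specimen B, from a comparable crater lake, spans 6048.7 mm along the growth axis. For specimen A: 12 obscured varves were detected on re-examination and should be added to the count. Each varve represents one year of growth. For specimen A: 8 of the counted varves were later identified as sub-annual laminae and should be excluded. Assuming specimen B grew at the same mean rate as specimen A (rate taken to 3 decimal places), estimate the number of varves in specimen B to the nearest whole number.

Specimen A: after corrections the count is 9088 − 8 + 12 = 9092 varves.
A: 2467.9 mm over 9092 years gives 2467.9 / 9092 ≈ 0.271 mm/year.
Specimen B: 6048.7 mm / 0.271 mm per year = 22319.93 years ≈ 22320 varves.

22320 varves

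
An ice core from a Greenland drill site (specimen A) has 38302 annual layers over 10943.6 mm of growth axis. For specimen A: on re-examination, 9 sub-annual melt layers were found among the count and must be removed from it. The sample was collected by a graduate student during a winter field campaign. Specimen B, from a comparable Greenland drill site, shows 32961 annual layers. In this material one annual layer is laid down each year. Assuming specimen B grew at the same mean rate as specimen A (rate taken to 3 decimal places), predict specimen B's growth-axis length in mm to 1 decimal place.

Specimen A: adjusted count: 38302 − 9 = 38293 annual layers.
A: 10943.6 mm over 38293 years gives 10943.6 / 38293 ≈ 0.286 mm per year.
For B, 0.286 mm/year × 32961 years = 9426.8 mm.

9426.8 mm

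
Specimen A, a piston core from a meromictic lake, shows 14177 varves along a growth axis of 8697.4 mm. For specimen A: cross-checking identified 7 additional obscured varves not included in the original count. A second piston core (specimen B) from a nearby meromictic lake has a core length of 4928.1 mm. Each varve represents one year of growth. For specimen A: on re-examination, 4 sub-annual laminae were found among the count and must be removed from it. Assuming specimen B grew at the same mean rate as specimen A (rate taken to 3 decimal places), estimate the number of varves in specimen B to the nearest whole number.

Specimen A: after corrections the count is 14177 − 4 + 7 = 14180 varves.
A: Extension rate ≈ 8697.4 / 14180 = 0.613 mm per year.
Specimen B: 4928.1 mm / 0.613 mm per year = 8039.31 years ≈ 8039 varves.

8039 varves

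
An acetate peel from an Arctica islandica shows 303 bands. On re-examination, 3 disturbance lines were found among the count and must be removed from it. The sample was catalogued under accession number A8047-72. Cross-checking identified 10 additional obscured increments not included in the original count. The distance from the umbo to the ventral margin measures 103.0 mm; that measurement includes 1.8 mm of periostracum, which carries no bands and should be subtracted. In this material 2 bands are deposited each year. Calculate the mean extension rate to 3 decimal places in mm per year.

True band count = 303 − 3 + 10 = 310.
310 bands at 2 per year is 310 / 2 = 155 years.
Removing the 1.8 mm offcut leaves 103.0 − 1.8 = 101.2 mm.
Mean rate = 101.2 mm / 155 years ≈ 0.653 mm per year.

0.653 mm per year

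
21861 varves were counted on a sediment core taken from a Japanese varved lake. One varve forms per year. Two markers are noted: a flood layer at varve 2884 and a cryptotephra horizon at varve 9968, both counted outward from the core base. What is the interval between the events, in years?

Separation: 9968 − 2884 = 7084 varves.
At one varve per year, 7084 years elapsed between them.

7084 years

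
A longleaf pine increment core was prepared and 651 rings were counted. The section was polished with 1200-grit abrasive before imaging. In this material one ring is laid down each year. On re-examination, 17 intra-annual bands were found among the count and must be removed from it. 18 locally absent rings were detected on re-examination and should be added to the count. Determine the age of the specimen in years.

After corrections the count is 651 − 17 + 18 = 652 rings.
One ring per year makes the duration 652 years.

652 yr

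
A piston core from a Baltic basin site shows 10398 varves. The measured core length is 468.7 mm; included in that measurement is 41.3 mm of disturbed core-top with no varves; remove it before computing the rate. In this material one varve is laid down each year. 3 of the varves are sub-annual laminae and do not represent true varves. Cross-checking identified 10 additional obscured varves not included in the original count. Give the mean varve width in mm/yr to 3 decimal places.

True varve count = 10398 − 3 + 10 = 10405.
The growth record spans 468.7 − 41.3 = 427.4 mm.
Extension rate ≈ 427.4 / 10405 = 0.041 mm/yr.

0.041 mm/yr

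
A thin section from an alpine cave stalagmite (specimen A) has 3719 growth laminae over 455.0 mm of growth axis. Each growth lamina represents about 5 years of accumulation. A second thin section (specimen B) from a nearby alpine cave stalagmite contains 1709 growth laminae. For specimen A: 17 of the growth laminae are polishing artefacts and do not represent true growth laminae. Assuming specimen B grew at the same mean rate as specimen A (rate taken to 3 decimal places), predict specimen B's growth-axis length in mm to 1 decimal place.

213.6 mm

Specimen A: correcting the raw count gives 3719 − 17 = 3702 true growth laminae.
Specimen A: 3702 growth laminae at 5 years each span 3702 × 5 = 18510 years.
A: Mean rate = 455.0 mm / 18510 years ≈ 0.025 mm/year.
Specimen B: at 5 years per growth lamina, 1709 × 5 = 8545 years. B's length ≈ 0.025 × 8545 = 213.6 mm.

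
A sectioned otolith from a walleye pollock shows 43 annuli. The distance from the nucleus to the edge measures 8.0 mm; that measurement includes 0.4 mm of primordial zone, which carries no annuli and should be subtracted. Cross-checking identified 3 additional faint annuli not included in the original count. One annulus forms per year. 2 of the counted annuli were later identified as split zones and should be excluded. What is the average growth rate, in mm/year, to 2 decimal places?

Adjusted count: 43 − 2 + 3 = 44 annuli.
Removing the 0.4 mm offcut leaves 8.0 − 0.4 = 7.6 mm.
7.6 mm over 44 years gives 7.6 / 44 ≈ 0.17 mm/year.

0.17 mm/year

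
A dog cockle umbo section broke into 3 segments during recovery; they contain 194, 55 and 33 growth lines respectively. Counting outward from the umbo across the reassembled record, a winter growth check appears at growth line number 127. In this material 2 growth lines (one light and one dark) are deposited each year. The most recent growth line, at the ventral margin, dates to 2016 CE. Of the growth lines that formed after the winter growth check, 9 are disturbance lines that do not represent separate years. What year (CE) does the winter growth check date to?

1943 CE

Total growth lines = 194 + 55 + 33 = 282.
Between growth line 127 and the ventral margin there are 282 − 127 = 155 growth lines.
Excluding 9 false growth lines: 155 − 9 = 146.
Dividing by 2 growth lines per year: 146 / 2 = 73 years.
The growth line at the ventral margin is 2016 CE, so the winter growth check dates to 2016 − 73 = 1943 CE.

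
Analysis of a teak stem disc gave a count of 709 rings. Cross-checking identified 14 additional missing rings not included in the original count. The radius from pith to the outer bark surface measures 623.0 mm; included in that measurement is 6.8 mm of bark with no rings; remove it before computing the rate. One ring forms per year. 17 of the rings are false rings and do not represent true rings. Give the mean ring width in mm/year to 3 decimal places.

After corrections the count is 709 − 17 + 14 = 706 rings.
Net length = 623.0 − 6.8 = 616.2 mm.
Mean rate = 616.2 mm / 706 years ≈ 0.873 mm/year.

0.873 mm/year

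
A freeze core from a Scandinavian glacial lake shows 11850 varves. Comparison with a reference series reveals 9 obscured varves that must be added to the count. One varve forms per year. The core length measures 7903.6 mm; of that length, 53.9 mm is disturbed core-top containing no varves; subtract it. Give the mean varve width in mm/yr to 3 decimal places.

Correcting the raw count gives 11850 + 9 = 11859 true varves.
The growth record spans 7903.6 − 53.9 = 7849.7 mm.
Extension rate ≈ 7849.7 / 11859 = 0.662 mm/yr.

0.662 mm/yr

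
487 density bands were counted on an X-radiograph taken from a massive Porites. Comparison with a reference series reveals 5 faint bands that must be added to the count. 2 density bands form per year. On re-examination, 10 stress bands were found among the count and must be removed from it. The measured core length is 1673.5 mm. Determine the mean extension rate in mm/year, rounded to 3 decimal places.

6.944 mm/year

True density band count = 487 − 10 + 5 = 482.
482 density bands at 2 per year is 482 / 2 = 241 years.
Mean rate = 1673.5 mm / 241 years ≈ 6.944 mm/year.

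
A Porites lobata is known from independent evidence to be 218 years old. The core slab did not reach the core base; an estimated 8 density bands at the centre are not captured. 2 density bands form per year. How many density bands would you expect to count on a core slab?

Expected density bands: 218 × 2 = 436.
Less the 8 uncaptured density bands: 436 − 8 = 428.

428 density bands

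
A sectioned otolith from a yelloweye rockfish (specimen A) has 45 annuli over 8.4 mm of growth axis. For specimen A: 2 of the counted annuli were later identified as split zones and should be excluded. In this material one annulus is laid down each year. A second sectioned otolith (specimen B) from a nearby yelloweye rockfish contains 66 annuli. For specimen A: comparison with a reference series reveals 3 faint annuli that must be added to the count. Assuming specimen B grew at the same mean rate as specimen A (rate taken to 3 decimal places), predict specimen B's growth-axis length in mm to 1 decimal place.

Specimen A: correcting the raw count gives 45 − 2 + 3 = 46 true annuli.
A: Extension rate ≈ 8.4 / 46 = 0.183 mm per year.
Length of B = 0.183 × 66 = 12.1 mm.

12.1 mm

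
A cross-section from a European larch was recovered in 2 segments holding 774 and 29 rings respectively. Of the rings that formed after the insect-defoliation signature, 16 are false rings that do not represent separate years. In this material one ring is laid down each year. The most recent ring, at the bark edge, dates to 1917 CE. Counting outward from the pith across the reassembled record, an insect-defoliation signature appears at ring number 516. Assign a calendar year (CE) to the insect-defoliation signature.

Total rings = 774 + 29 = 803.
The insect-defoliation signature sits at ring 516 from the pith, so 803 − 516 = 287 rings formed after it.
287 − 16 false = 271 true rings after the insect-defoliation signature.
The ring at the bark edge is 1917 CE, so the insect-defoliation signature dates to 1917 − 271 = 1646 CE.

1646 CE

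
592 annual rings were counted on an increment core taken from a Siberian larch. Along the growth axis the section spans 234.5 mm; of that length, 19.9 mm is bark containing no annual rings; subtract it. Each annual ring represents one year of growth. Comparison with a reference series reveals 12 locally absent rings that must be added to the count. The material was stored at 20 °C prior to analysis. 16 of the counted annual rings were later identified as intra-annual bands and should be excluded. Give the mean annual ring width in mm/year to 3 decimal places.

0.365 mm/year

Adjusted count: 592 − 16 + 12 = 588 annual rings.
Net length = 234.5 − 19.9 = 214.6 mm.
Mean rate = 214.6 mm / 588 years ≈ 0.365 mm/year.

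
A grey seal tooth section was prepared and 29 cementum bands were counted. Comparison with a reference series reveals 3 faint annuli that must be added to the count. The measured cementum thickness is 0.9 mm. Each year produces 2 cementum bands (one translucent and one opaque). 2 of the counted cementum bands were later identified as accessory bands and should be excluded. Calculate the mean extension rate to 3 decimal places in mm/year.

After corrections the count is 29 − 2 + 3 = 30 cementum bands.
With 2 cementum bands per year, 30 / 2 = 15 years.
Mean rate = 0.9 mm / 15 years ≈ 0.060 mm/year.

0.060 mm/year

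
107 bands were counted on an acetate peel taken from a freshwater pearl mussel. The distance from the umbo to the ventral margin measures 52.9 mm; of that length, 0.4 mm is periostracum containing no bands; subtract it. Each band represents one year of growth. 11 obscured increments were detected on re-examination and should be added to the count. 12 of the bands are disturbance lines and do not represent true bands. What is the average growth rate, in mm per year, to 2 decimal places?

Adjusted count: 107 − 12 + 11 = 106 bands.
Removing the 0.4 mm offcut leaves 52.9 − 0.4 = 52.5 mm.
Extension rate ≈ 52.5 / 106 = 0.50 mm per year.

0.50 mm per year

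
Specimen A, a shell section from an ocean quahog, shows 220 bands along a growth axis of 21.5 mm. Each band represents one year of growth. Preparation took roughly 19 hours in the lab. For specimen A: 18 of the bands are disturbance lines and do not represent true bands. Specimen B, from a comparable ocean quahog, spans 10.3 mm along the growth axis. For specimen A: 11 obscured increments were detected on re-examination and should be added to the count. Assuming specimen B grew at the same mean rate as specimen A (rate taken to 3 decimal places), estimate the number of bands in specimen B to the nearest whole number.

102 bands

Specimen A: true band count = 220 − 18 + 11 = 213.
A: 21.5 mm over 213 years gives 21.5 / 213 ≈ 0.101 mm/year.
B spans 10.3 / 0.101 = 101.98 years ≈ 102 bands.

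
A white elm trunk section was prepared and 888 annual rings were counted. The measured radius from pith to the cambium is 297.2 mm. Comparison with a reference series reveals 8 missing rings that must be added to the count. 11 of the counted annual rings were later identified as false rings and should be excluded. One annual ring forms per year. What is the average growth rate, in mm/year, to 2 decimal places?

0.34 mm/year

Adjusted count: 888 − 11 + 8 = 885 annual rings.
Extension rate ≈ 297.2 / 885 = 0.34 mm/year.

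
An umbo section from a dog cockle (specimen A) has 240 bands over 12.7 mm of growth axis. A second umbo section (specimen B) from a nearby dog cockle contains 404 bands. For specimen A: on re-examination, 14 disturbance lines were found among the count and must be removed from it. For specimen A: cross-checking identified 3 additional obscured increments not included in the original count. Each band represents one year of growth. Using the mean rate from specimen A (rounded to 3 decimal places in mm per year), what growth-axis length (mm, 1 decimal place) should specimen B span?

22.2 mm

Specimen A: adjusted count: 240 − 14 + 3 = 229 bands.
A: Mean rate = 12.7 mm / 229 years ≈ 0.055 mm/yr.
Length of B = 0.055 × 404 = 22.2 mm.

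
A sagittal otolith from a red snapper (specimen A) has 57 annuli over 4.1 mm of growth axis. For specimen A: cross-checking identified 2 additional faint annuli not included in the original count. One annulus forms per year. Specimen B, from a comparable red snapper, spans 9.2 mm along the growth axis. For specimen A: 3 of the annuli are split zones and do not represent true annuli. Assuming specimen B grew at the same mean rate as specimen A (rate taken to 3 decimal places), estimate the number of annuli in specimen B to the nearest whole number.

Specimen A: correcting the raw count gives 57 − 3 + 2 = 56 true annuli.
A: Extension rate ≈ 4.1 / 56 = 0.073 mm/year.
B spans 9.2 / 0.073 = 126.03 years ≈ 126 annuli.

126 annuli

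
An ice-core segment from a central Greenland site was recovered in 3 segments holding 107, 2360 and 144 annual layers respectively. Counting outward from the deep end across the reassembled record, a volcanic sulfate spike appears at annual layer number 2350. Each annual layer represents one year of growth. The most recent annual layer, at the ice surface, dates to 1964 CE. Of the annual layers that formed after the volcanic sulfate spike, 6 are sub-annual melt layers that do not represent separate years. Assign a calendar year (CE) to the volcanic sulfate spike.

1709 CE

Total annual layers = 107 + 2360 + 144 = 2611.
The volcanic sulfate spike sits at annual layer 2350 from the deep end, so 2611 − 2350 = 261 annual layers formed after it.
Excluding 6 false annual layers: 261 − 6 = 255.
1964 − 255 = 1709 CE.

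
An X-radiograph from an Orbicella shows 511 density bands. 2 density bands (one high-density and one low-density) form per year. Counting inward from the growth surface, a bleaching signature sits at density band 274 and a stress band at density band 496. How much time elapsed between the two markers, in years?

111 years

496 − 274 = 222 density bands lie between the two events.
With 2 density bands per year, 222 / 2 = 111 years.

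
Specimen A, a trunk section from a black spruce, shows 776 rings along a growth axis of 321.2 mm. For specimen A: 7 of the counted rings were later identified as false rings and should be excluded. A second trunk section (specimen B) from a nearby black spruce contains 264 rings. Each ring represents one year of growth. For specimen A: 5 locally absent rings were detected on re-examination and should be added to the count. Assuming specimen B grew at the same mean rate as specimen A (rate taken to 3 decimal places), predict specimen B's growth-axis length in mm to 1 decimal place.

Specimen A: true ring count = 776 − 7 + 5 = 774.
A: 321.2 mm over 774 years gives 321.2 / 774 ≈ 0.415 mm/year.
B's length ≈ 0.415 × 264 = 109.6 mm.

109.6 mm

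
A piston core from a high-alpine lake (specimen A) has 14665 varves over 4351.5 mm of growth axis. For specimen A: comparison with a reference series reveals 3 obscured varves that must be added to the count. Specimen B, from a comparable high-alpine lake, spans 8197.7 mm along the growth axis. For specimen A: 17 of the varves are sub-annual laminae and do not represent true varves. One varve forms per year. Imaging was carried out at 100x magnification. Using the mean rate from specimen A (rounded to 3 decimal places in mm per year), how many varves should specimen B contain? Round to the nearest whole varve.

Specimen A: correcting the raw count gives 14665 − 17 + 3 = 14651 true varves.
A: 4351.5 mm over 14651 years gives 4351.5 / 14651 ≈ 0.297 mm/year.
For B, 8197.7 / 0.297 = 27601.68 years ≈ 27602 varves.

27602 varves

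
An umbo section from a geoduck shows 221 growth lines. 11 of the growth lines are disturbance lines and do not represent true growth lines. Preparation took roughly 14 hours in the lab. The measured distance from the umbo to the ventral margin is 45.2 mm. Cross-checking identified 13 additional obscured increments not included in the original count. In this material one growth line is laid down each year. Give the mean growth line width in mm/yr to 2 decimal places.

0.20 mm/yr

Correcting the raw count gives 221 − 11 + 13 = 223 true growth lines.
Extension rate ≈ 45.2 / 223 = 0.20 mm/yr.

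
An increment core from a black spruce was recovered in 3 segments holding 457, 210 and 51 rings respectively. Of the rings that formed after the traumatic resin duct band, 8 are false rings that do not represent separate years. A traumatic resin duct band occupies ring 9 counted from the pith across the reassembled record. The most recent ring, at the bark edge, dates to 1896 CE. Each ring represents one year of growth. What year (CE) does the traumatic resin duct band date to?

Total rings = 457 + 210 + 51 = 718.
718 − 9 = 709 rings lie beyond the traumatic resin duct band toward the bark edge.
709 − 8 false = 701 true rings after the traumatic resin duct band.
Counting back 701 years from 1896 CE places the traumatic resin duct band in 1896 − 701 = 1195 CE.

1195 CE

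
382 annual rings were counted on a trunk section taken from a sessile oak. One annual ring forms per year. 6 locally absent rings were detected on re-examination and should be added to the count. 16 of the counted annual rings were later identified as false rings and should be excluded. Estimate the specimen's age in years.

True annual ring count = 382 − 16 + 6 = 372.
At one annual ring per year, that is 372 years.

372 years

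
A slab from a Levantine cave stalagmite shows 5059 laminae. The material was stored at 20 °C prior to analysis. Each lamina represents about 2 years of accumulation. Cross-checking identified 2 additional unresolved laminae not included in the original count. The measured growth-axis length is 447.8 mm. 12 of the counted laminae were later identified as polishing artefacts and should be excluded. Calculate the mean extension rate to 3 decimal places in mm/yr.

Correcting the raw count gives 5059 − 12 + 2 = 5049 true laminae.
5049 laminae at 2 years each span 5049 × 2 = 10098 years.
447.8 mm over 10098 years gives 447.8 / 10098 ≈ 0.044 mm/yr.

0.044 mm/yr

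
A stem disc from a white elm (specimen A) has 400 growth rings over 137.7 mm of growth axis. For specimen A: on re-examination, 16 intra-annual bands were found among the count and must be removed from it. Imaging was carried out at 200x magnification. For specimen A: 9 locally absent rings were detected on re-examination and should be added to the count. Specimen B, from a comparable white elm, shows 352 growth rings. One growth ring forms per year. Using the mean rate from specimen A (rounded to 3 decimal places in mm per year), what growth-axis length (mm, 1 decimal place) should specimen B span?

123.2 mm

Specimen A: adjusted count: 400 − 16 + 9 = 393 growth rings.
A: Extension rate ≈ 137.7 / 393 = 0.350 mm/year.
For B, 0.350 mm/year × 352 years = 123.2 mm.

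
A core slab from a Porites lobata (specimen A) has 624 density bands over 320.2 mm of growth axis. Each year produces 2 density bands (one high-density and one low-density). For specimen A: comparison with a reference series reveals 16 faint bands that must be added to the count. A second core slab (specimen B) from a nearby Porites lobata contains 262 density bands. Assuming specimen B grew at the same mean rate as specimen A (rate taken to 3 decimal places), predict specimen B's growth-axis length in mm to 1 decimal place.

131.1 mm

Specimen A: after corrections the count is 624 + 16 = 640 density bands.
Specimen A: dividing by 2 density bands per year: 640 / 2 = 320 years.
A: Extension rate ≈ 320.2 / 320 = 1.001 mm/yr.
Specimen B: 262 density bands at 2 per year is 262 / 2 = 131 years. Length of B = 1.001 × 131 = 131.1 mm.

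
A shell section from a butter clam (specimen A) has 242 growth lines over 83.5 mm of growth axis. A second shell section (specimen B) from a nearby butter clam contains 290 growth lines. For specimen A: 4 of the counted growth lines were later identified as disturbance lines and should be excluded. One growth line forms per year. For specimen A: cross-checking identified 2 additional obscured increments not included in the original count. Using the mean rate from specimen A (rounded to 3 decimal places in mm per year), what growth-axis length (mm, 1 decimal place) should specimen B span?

100.9 mm

Specimen A: correcting the raw count gives 242 − 4 + 2 = 240 true growth lines.
A: Extension rate ≈ 83.5 / 240 = 0.348 mm per year.
For B, 0.348 mm/year × 290 years = 100.9 mm.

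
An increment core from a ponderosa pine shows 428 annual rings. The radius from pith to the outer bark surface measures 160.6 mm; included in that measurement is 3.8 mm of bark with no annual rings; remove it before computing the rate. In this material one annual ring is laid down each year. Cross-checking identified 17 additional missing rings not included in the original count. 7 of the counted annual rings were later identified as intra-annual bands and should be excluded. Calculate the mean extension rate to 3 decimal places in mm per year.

0.358 mm per year

True annual ring count = 428 − 7 + 17 = 438.
The growth record spans 160.6 − 3.8 = 156.8 mm.
Extension rate ≈ 156.8 / 438 = 0.358 mm per year.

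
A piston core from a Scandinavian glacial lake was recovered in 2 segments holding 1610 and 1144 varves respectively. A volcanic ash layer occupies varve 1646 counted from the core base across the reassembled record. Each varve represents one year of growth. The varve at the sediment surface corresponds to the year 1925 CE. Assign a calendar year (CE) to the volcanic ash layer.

817 CE

Total varves = 1610 + 1144 = 2754.
Between varve 1646 and the sediment surface there are 2754 − 1646 = 1108 varves.
1925 − 1108 = 817 CE.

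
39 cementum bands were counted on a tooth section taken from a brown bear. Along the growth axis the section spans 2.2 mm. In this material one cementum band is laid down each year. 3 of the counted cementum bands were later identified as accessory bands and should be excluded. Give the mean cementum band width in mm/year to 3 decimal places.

0.061 mm/year

Adjusted count: 39 − 3 = 36 cementum bands.
2.2 mm over 36 years gives 2.2 / 36 ≈ 0.061 mm/year.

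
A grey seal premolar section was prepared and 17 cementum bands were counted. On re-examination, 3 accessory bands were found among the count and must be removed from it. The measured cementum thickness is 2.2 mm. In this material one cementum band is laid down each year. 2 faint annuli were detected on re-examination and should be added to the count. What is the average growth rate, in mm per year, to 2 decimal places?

Adjusted count: 17 − 3 + 2 = 16 cementum bands.
Extension rate ≈ 2.2 / 16 = 0.14 mm per year.

0.14 mm per year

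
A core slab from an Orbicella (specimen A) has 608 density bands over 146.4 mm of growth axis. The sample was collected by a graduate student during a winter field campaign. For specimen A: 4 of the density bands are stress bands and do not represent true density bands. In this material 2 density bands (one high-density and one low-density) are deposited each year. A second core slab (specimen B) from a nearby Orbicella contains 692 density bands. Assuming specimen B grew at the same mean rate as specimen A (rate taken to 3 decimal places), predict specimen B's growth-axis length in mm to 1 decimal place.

Specimen A: true density band count = 608 − 4 = 604.
Specimen A: 604 density bands at 2 per year is 604 / 2 = 302 years.
A: Extension rate ≈ 146.4 / 302 = 0.485 mm/year.
Specimen B: 692 density bands at 2 per year is 692 / 2 = 346 years. B's length ≈ 0.485 × 346 = 167.8 mm.

167.8 mm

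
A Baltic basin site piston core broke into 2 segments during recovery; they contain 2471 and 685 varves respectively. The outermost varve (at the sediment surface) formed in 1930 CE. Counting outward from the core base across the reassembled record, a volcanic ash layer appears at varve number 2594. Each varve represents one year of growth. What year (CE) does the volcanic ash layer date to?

Total varves = 2471 + 685 = 3156.
The volcanic ash layer sits at varve 2594 from the core base, so 3156 − 2594 = 562 varves formed after it.
Counting back 562 years from 1930 CE places the volcanic ash layer in 1930 − 562 = 1368 CE.

1368 CE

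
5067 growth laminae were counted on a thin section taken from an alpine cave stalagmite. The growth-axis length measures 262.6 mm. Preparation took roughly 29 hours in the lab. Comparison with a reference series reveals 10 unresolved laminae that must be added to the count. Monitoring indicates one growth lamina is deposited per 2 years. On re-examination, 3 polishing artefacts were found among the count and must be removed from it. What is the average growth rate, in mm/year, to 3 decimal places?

Adjusted count: 5067 − 3 + 10 = 5074 growth laminae.
At 2 years per growth lamina, 5074 × 2 = 10148 years.
262.6 mm over 10148 years gives 262.6 / 10148 ≈ 0.026 mm/year.

0.026 mm/year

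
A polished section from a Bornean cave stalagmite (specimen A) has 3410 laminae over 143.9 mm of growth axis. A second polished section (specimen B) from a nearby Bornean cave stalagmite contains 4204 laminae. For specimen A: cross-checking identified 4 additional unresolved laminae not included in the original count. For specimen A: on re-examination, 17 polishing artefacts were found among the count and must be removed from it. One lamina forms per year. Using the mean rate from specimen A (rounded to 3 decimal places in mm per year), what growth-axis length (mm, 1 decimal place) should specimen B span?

176.6 mm

Specimen A: true lamina count = 3410 − 17 + 4 = 3397.
A: Extension rate ≈ 143.9 / 3397 = 0.042 mm/year.
B's length ≈ 0.042 × 4204 = 176.6 mm.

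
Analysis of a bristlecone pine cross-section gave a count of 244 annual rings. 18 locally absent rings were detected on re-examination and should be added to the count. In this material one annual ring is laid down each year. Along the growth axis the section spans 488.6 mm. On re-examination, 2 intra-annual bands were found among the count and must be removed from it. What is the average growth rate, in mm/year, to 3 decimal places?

Adjusted count: 244 − 2 + 18 = 260 annual rings.
Extension rate ≈ 488.6 / 260 = 1.879 mm/year.

1.879 mm/year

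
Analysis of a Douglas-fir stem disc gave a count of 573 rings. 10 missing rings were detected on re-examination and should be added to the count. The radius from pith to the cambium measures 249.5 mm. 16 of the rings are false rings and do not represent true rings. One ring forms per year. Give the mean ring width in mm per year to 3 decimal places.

Correcting the raw count gives 573 − 16 + 10 = 567 true rings.
249.5 mm over 567 years gives 249.5 / 567 ≈ 0.440 mm per year.

0.440 mm per year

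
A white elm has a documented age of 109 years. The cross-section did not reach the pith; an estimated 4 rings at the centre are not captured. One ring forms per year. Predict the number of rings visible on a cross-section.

105 rings

At one ring per year, 109 years correspond to 109 rings.
Less the 4 uncaptured rings: 109 − 4 = 105.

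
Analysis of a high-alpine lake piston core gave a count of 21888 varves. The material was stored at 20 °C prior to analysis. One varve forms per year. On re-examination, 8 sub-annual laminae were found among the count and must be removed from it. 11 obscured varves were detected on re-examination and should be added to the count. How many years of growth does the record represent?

True varve count = 21888 − 8 + 11 = 21891.
With a one-to-one varve periodicity this is 21891 years.

21891 yr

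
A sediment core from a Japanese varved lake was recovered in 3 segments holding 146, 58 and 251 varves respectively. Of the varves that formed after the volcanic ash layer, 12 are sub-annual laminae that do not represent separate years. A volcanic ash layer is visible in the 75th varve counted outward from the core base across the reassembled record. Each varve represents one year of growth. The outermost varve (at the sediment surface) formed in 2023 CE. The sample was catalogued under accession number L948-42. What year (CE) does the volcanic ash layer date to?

Total varves = 146 + 58 + 251 = 455.
Between varve 75 and the sediment surface there are 455 − 75 = 380 varves.
Excluding 12 false varves: 380 − 12 = 368.
Counting back 368 years from 2023 CE places the volcanic ash layer in 2023 − 368 = 1655 CE.

1655 CE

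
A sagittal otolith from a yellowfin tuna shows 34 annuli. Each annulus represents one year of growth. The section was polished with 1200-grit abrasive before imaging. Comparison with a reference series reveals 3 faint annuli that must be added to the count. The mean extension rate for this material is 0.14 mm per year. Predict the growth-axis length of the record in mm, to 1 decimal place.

True annulus count = 34 + 3 = 37.
37 years at 0.14 mm/year gives 0.14 × 37 = 5.2 mm.

5.2 mm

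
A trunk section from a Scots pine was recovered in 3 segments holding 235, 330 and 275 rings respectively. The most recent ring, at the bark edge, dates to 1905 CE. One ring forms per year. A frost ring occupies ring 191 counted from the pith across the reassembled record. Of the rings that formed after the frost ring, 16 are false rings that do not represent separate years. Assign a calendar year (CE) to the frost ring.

Total rings = 235 + 330 + 275 = 840.
840 − 191 = 649 rings lie beyond the frost ring toward the bark edge.
Excluding 16 false rings: 649 − 16 = 633.
Counting back 633 years from 1905 CE places the frost ring in 1905 − 633 = 1272 CE.

1272 CE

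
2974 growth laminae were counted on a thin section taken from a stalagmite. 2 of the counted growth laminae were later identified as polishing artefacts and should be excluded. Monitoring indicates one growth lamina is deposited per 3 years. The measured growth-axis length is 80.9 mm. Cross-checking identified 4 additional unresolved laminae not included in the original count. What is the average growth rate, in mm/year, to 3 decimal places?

Correcting the raw count gives 2974 − 2 + 4 = 2976 true growth laminae.
2976 growth laminae at 3 years each span 2976 × 3 = 8928 years.
80.9 mm over 8928 years gives 80.9 / 8928 ≈ 0.009 mm/year.

0.009 mm/year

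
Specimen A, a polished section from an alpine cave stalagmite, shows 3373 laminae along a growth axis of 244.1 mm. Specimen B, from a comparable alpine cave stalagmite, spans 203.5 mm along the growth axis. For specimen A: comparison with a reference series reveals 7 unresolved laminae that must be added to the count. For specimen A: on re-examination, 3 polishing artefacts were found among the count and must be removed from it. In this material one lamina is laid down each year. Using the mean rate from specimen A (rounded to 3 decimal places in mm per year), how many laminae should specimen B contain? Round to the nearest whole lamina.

Specimen A: after corrections the count is 3373 − 3 + 7 = 3377 laminae.
A: Mean rate = 244.1 mm / 3377 years ≈ 0.072 mm/year.
For B, 203.5 / 0.072 = 2826.39 years ≈ 2826 laminae.

2826 laminae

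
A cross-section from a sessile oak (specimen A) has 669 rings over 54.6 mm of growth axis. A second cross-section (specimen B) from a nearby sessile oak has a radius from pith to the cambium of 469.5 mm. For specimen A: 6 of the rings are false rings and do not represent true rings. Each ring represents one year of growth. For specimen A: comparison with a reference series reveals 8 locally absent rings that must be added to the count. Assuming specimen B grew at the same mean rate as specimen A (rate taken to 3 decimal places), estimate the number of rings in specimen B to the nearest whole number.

5796 rings

Specimen A: adjusted count: 669 − 6 + 8 = 671 rings.
A: 54.6 mm over 671 years gives 54.6 / 671 ≈ 0.081 mm/year.
B spans 469.5 / 0.081 = 5796.30 years ≈ 5796 rings.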